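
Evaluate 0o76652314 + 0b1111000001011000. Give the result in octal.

0b1111000001011000 = 0o170130 in octal.
Add column by column in base 8, right to left:
  4+0 = 4
  1+3 = 4
  3+1 = 4
  2+0 = 2
  5+7 = 4 carry 1
  6+1+1 = 0 carry 1
  6+0+1 = 7
  7+0 = 7

0o77042444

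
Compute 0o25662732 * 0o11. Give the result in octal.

Multiply each base-8 digit by 9, carrying:
  2×9 = 18 → write 2 carry 2
  3×9+2 = 29 → write 5 carry 3
  7×9+3 = 66 → write 2 carry 8
  2×9+8 = 26 → write 2 carry 3
  6×9+3 = 57 → write 1 carry 7
  6×9+7 = 61 → write 5 carry 7
  5×9+7 = 52 → write 4 carry 6
  2×9+6 = 24 → write 0 carry 3
  remaining carry: 3

0o304512252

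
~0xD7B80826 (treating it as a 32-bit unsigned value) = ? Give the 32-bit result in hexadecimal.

0x2847F7D9

Each hex digit d becomes F−d:
  D→2, 7→8, B→4, 8→7, 0→F, 8→7, 2→D, 6→9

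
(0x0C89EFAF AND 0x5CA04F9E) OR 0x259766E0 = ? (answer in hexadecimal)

0x2D976FEE

0x0C89EFAF AND 0x5CA04F9E = 0x0C804F8E.
Then OR with 0x259766E0.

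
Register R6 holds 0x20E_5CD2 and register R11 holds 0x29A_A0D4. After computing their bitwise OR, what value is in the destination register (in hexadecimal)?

OR each hex digit independently (no carries):
  2|2=2, 0|9=9, E|A=E, 5|A=F, C|0=C, D|D=D, 2|4=6

0x29EFCD6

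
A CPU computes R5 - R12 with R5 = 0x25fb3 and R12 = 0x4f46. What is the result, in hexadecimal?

Subtract column by column in base 16:
  3-6 → d (borrow)
  b-4-1 → 6
  f-f → 0
  5-4 → 1
  2-0 → 2

0x2106d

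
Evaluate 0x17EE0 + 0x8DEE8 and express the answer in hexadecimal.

0xA5DC8

Add column by column in base 16, right to left:
  0+8 = 8
  E+E = C carry 1
  E+E+1 = D carry 1
  7+D+1 = 5 carry 1
  1+8+1 = A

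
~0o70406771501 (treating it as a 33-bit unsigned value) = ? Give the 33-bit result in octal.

0o07371006276

Each oct digit d becomes 7−d:
  7→0, 0→7, 4→3, 0→7, 6→1, 7→0, 7→0, 1→6, 5→2, 0→7, 1→6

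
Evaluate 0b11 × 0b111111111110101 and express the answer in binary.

0b10111111111011111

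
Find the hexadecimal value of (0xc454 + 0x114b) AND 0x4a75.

Add column by column in base 16, right to left:
  4+b = f
  5+4 = 9
  4+1 = 5
  c+1 = d
Sum = 0xd59f; now AND with 0x4a75:
  d&4=4, 5&a=0, 9&7=1, f&5=5

0x4015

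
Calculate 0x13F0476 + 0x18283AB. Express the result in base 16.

0x2C18821

Add column by column in base 16, right to left:
  6+B = 1 carry 1
  7+A+1 = 2 carry 1
  4+3+1 = 8
  0+8 = 8
  F+2 = 1 carry 1
  3+8+1 = C
  1+1 = 2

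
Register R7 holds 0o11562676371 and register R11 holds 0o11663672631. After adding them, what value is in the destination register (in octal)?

Add column by column in base 8, right to left:
  1+1 = 2
  7+3 = 2 carry 1
  3+6+1 = 2 carry 1
  6+2+1 = 1 carry 1
  7+7+1 = 7 carry 1
  6+6+1 = 5 carry 1
  2+3+1 = 6
  6+6 = 4 carry 1
  5+6+1 = 4 carry 1
  1+1+1 = 3
  1+1 = 2

0o23446571222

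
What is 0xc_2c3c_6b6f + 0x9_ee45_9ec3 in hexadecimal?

Add column by column in base 16, right to left:
  f+3 = 2 carry 1
  6+c+1 = 3 carry 1
  b+e+1 = a carry 1
  6+9+1 = 0 carry 1
  c+5+1 = 2 carry 1
  3+4+1 = 8
  c+e = a carry 1
  2+e+1 = 1 carry 1
  c+9+1 = 6 carry 1
  final carry 1

0x161a820a32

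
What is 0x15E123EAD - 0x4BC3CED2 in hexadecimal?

0x1124E6FDB

Subtract column by column in base 16:
  D-2 → B
  A-D → D (borrow)
  E-E-1 → F (borrow)
  3-C-1 → 6 (borrow)
  2-3-1 → E (borrow)
  1-C-1 → 4 (borrow)
  E-B-1 → 2
  5-4 → 1
  1-0 → 1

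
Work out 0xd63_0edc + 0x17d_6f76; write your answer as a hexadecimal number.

Add column by column in base 16, right to left:
  c+6 = 2 carry 1
  d+7+1 = 5 carry 1
  e+f+1 = e carry 1
  0+6+1 = 7
  3+d = 0 carry 1
  6+7+1 = e
  d+1 = e

0xee07e52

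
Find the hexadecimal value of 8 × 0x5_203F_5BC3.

0x2901FADE18

Multiply each base-16 digit by 8, carrying:
  3×8 = 24 → write 8 carry 1
  C×8+1 = 97 → write 1 carry 6
  B×8+6 = 94 → write E carry 5
  5×8+5 = 45 → write D carry 2
  F×8+2 = 122 → write A carry 7
  3×8+7 = 31 → write F carry 1
  0×8+1 = 1 → write 1
  2×8 = 16 → write 0 carry 1
  5×8+1 = 41 → write 9 carry 2
  remaining carry: 2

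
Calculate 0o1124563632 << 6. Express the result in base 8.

0o112456363200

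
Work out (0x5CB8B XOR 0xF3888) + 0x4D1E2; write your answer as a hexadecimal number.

First 0x5CB8B XOR 0xF3888 = 0xAF303.
Add column by column in base 16, right to left:
  3+2 = 5
  0+E = E
  3+1 = 4
  F+D = C carry 1
  A+4+1 = F

0xFC4E5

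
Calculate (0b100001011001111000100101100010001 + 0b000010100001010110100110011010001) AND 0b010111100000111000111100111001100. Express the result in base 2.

0b11100000001000001000111000000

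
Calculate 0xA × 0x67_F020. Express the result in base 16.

Multiply each base-16 digit by 10, carrying:
  0×10 = 0 → write 0
  2×10 = 20 → write 4 carry 1
  0×10+1 = 1 → write 1
  F×10 = 150 → write 6 carry 9
  7×10+9 = 79 → write F carry 4
  6×10+4 = 64 → write 0 carry 4
  remaining carry: 4

0x40F6140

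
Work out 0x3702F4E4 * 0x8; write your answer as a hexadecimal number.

Multiply each base-16 digit by 8, carrying:
  4×8 = 32 → write 0 carry 2
  E×8+2 = 114 → write 2 carry 7
  4×8+7 = 39 → write 7 carry 2
  F×8+2 = 122 → write A carry 7
  2×8+7 = 23 → write 7 carry 1
  0×8+1 = 1 → write 1
  7×8 = 56 → write 8 carry 3
  3×8+3 = 27 → write B carry 1
  remaining carry: 1

0x1B817A720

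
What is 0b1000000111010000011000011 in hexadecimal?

0x103A0C3

Group the bits into nibbles: 0001 0000 0011 1010 0000 1100 0011 → 103A0C3.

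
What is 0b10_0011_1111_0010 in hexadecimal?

0x23f2

Group the bits into nibbles: 0010 0011 1111 0010 → 23f2.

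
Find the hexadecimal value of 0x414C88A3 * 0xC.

Multiply each base-16 digit by 12, carrying:
  3×12 = 36 → write 4 carry 2
  A×12+2 = 122 → write A carry 7
  8×12+7 = 103 → write 7 carry 6
  8×12+6 = 102 → write 6 carry 6
  C×12+6 = 150 → write 6 carry 9
  4×12+9 = 57 → write 9 carry 3
  1×12+3 = 15 → write F
  4×12 = 48 → write 0 carry 3
  remaining carry: 3

0x30F9667A4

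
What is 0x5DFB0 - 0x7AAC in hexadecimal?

Subtract column by column in base 16:
  0-C → 4 (borrow)
  B-A-1 → 0
  F-A → 5
  D-7 → 6
  5-0 → 5

0x56504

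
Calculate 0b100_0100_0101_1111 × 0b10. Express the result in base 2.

Multiply each base-2 digit by 2, carrying:
  1×2 = 2 → write 0 carry 1
  1×2+1 = 3 → write 1 carry 1
  1×2+1 = 3 → write 1 carry 1
  1×2+1 = 3 → write 1 carry 1
  1×2+1 = 3 → write 1 carry 1
  0×2+1 = 1 → write 1
  1×2 = 2 → write 0 carry 1
  0×2+1 = 1 → write 1
  0×2 = 0 → write 0
  0×2 = 0 → write 0
  1×2 = 2 → write 0 carry 1
  0×2+1 = 1 → write 1
  0×2 = 0 → write 0
  0×2 = 0 → write 0
  1×2 = 2 → write 0 carry 1
  remaining carry: 1

0b1000100010111110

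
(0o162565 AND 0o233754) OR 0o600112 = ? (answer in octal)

0o622556

0o162565 AND 0o233754 = 0o022544.
Then OR with 0o600112.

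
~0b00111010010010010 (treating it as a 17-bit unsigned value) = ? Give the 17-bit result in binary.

Invert each bit: 00111010010010010 → 11000101101101101.

0b11000101101101101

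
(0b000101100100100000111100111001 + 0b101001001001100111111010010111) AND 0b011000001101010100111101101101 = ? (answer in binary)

Add column by column in base 2, right to left:
  1+1 = 0 carry 1
  0+1+1 = 0 carry 1
  0+1+1 = 0 carry 1
  1+0+1 = 0 carry 1
  1+1+1 = 1 carry 1
  1+0+1 = 0 carry 1
  0+0+1 = 1
  0+1 = 1
  1+0 = 1
  1+1 = 0 carry 1
  1+1+1 = 1 carry 1
  1+1+1 = 1 carry 1
  0+1+1 = 0 carry 1
  0+1+1 = 0 carry 1
  0+1+1 = 0 carry 1
  0+0+1 = 1
  0+0 = 0
  1+1 = 0 carry 1
  0+1+1 = 0 carry 1
  0+0+1 = 1
  1+0 = 1
  0+1 = 1
  0+0 = 0
  1+0 = 1
  1+1 = 0 carry 1
  0+0+1 = 1
  1+0 = 1
  0+1 = 1
  0+0 = 0
  0+1 = 1
Sum = 0b101110101110001000110111010000; now AND with 0b011000001101010100111101101101:
  101110101110001000110111010000
& 011000001101010100111101101101
= 001000001100000000110101000000

0b1000001100000000110101000000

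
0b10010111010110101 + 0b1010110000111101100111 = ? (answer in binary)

0b1011000011111000011100

Add column by column in base 2, right to left:
  1+1 = 0 carry 1
  0+1+1 = 0 carry 1
  1+1+1 = 1 carry 1
  0+0+1 = 1
  1+0 = 1
  1+1 = 0 carry 1
  0+1+1 = 0 carry 1
  1+0+1 = 0 carry 1
  0+1+1 = 0 carry 1
  1+1+1 = 1 carry 1
  1+1+1 = 1 carry 1
  1+1+1 = 1 carry 1
  0+0+1 = 1
  1+0 = 1
  0+0 = 0
  0+0 = 0
  1+1 = 0 carry 1
  0+1+1 = 0 carry 1
  0+0+1 = 1
  0+1 = 1
  0+0 = 0
  0+1 = 1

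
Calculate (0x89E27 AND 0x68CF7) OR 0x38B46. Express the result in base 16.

0x38F67

0x89E27 AND 0x68CF7 = 0x08C27.
Then OR with 0x38B46.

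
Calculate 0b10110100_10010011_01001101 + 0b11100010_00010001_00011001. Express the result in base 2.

Add column by column in base 2, right to left:
  1+1 = 0 carry 1
  0+0+1 = 1
  1+0 = 1
  1+1 = 0 carry 1
  0+1+1 = 0 carry 1
  0+0+1 = 1
  1+0 = 1
  0+0 = 0
  1+1 = 0 carry 1
  1+0+1 = 0 carry 1
  0+0+1 = 1
  0+0 = 0
  1+1 = 0 carry 1
  0+0+1 = 1
  0+0 = 0
  1+0 = 1
  0+0 = 0
  0+1 = 1
  1+0 = 1
  0+0 = 0
  1+0 = 1
  1+1 = 0 carry 1
  0+1+1 = 0 carry 1
  1+1+1 = 1 carry 1
  final carry 1

0b1100101101010010001100110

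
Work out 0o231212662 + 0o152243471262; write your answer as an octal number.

Add column by column in base 8, right to left:
  2+2 = 4
  6+6 = 4 carry 1
  6+2+1 = 1 carry 1
  2+1+1 = 4
  1+7 = 0 carry 1
  2+4+1 = 7
  1+3 = 4
  3+4 = 7
  2+2 = 4
  0+2 = 2
  0+5 = 5
  0+1 = 1

0o152474704144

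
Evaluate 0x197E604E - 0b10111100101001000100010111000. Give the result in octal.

0o172353626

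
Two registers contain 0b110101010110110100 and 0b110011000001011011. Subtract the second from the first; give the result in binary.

Subtract column by column in base 2:
  0-1 → 1 (borrow)
  0-1-1 → 0 (borrow)
  1-0-1 → 0
  0-1 → 1 (borrow)
  1-1-1 → 1 (borrow)
  1-0-1 → 0
  0-1 → 1 (borrow)
  1-0-1 → 0
  1-0 → 1
  0-0 → 0
  1-0 → 1
  0-0 → 0
  1-1 → 0
  0-1 → 1 (borrow)
  1-0-1 → 0
  0-0 → 0
  1-1 → 0
  1-1 → 0

0b10010101011001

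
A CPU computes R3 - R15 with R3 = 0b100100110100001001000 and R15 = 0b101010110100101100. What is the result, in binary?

0b11111011101100011100

Subtract column by column in base 2:
  0-0 → 0
  0-0 → 0
  0-1 → 1 (borrow)
  1-1-1 → 1 (borrow)
  0-0-1 → 1 (borrow)
  0-1-1 → 0 (borrow)
  1-0-1 → 0
  0-0 → 0
  0-1 → 1 (borrow)
  0-0-1 → 1 (borrow)
  0-1-1 → 0 (borrow)
  1-1-1 → 1 (borrow)
  0-0-1 → 1 (borrow)
  1-1-1 → 1 (borrow)
  1-0-1 → 0
  0-1 → 1 (borrow)
  0-0-1 → 1 (borrow)
  1-1-1 → 1 (borrow)
  0-0-1 → 1 (borrow)
  0-0-1 → 1 (borrow)
  1-0-1 → 0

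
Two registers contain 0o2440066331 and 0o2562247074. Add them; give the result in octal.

0o5222335425

Add column by column in base 8, right to left:
  1+4 = 5
  3+7 = 2 carry 1
  3+0+1 = 4
  6+7 = 5 carry 1
  6+4+1 = 3 carry 1
  0+2+1 = 3
  0+2 = 2
  4+6 = 2 carry 1
  4+5+1 = 2 carry 1
  2+2+1 = 5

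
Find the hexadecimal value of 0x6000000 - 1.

0x5FFFFFF

The trailing 6 digits are 0, so subtracting 1 borrows through: they become F and the next digit up decrements.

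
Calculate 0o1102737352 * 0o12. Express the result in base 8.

0o13235272444

Multiply each base-8 digit by 10, carrying:
  2×10 = 20 → write 4 carry 2
  5×10+2 = 52 → write 4 carry 6
  3×10+6 = 36 → write 4 carry 4
  7×10+4 = 74 → write 2 carry 9
  3×10+9 = 39 → write 7 carry 4
  7×10+4 = 74 → write 2 carry 9
  2×10+9 = 29 → write 5 carry 3
  0×10+3 = 3 → write 3
  1×10 = 10 → write 2 carry 1
  1×10+1 = 11 → write 3 carry 1
  remaining carry: 1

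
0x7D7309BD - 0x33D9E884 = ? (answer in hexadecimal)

0x49992139

Subtract column by column in base 16:
  D-4 → 9
  B-8 → 3
  9-8 → 1
  0-E → 2 (borrow)
  3-9-1 → 9 (borrow)
  7-D-1 → 9 (borrow)
  D-3-1 → 9
  7-3 → 4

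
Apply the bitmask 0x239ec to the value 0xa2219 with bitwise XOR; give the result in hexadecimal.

0x81bf5

XOR each hex digit independently (no carries):
  a^2=8, 2^3=1, 2^9=b, 1^e=f, 9^c=5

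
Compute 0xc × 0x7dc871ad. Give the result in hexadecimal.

0x5e565541c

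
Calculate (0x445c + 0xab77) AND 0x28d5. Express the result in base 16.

Add column by column in base 16, right to left:
  c+7 = 3 carry 1
  5+7+1 = d
  4+b = f
  4+a = e
Sum = 0xefd3; now AND with 0x28d5:
  e&2=2, f&8=8, d&d=d, 3&5=1

0x28d1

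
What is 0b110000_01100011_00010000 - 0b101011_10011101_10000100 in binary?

0b1001100010110001100

Subtract column by column in base 2:
  0-0 → 0
  0-0 → 0
  0-1 → 1 (borrow)
  0-0-1 → 1 (borrow)
  1-0-1 → 0
  0-0 → 0
  0-0 → 0
  0-1 → 1 (borrow)
  1-1-1 → 1 (borrow)
  1-0-1 → 0
  0-1 → 1 (borrow)
  0-1-1 → 0 (borrow)
  0-1-1 → 0 (borrow)
  1-0-1 → 0
  1-0 → 1
  0-1 → 1 (borrow)
  0-1-1 → 0 (borrow)
  0-1-1 → 0 (borrow)
  0-0-1 → 1 (borrow)
  0-1-1 → 0 (borrow)
  1-0-1 → 0
  1-1 → 0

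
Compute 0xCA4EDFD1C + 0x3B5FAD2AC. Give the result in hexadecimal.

0x105AE8CFC8

Add column by column in base 16, right to left:
  C+C = 8 carry 1
  1+A+1 = C
  D+2 = F
  F+D = C carry 1
  D+A+1 = 8 carry 1
  E+F+1 = E carry 1
  4+5+1 = A
  A+B = 5 carry 1
  C+3+1 = 0 carry 1
  final carry 1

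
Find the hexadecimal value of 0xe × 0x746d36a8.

0x65df8fd30

Multiply each base-16 digit by 14, carrying:
  8×14 = 112 → write 0 carry 7
  a×14+7 = 147 → write 3 carry 9
  6×14+9 = 93 → write d carry 5
  3×14+5 = 47 → write f carry 2
  d×14+2 = 184 → write 8 carry 11
  6×14+11 = 95 → write f carry 5
  4×14+5 = 61 → write d carry 3
  7×14+3 = 101 → write 5 carry 6
  remaining carry: 6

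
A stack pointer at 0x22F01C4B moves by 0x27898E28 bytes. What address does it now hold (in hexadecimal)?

0x4A79AA73

Add column by column in base 16, right to left:
  B+8 = 3 carry 1
  4+2+1 = 7
  C+E = A carry 1
  1+8+1 = A
  0+9 = 9
  F+8 = 7 carry 1
  2+7+1 = A
  2+2 = 4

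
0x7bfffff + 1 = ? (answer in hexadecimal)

The trailing 5 digits are F (max in base 16), so adding 1 cascades: they roll to 0 and the next digit up increments.

0x7c00000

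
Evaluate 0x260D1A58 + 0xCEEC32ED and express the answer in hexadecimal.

Add column by column in base 16, right to left:
  8+D = 5 carry 1
  5+E+1 = 4 carry 1
  A+2+1 = D
  1+3 = 4
  D+C = 9 carry 1
  0+E+1 = F
  6+E = 4 carry 1
  2+C+1 = F

0xF4F94D45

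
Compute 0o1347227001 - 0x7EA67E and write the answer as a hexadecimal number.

0xB1E8783

0o1347227001 = 0xB9D2E01 in hexadecimal.
Subtract column by column in base 16:
  1-E → 3 (borrow)
  0-7-1 → 8 (borrow)
  E-6-1 → 7
  2-A → 8 (borrow)
  D-E-1 → E (borrow)
  9-7-1 → 1
  B-0 → B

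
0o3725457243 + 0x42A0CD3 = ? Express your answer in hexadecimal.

0o3725457243 = 0x1F565EA3 in hexadecimal.
Add column by column in base 16, right to left:
  3+3 = 6
  A+D = 7 carry 1
  E+C+1 = B carry 1
  5+0+1 = 6
  6+A = 0 carry 1
  5+2+1 = 8
  F+4 = 3 carry 1
  1+0+1 = 2

0x23806B76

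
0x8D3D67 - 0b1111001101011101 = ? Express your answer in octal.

0x8D3D67 = 0o43236547 in octal.
0b1111001101011101 = 0o171535 in octal.
Subtract column by column in base 8:
  7-5 → 2
  4-3 → 1
  5-5 → 0
  6-1 → 5
  3-7 → 4 (borrow)
  2-1-1 → 0
  3-0 → 3
  4-0 → 4

0o43045012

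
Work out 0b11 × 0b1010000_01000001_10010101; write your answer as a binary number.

Multiply each base-2 digit by 3, carrying:
  1×3 = 3 → write 1 carry 1
  0×3+1 = 1 → write 1
  1×3 = 3 → write 1 carry 1
  0×3+1 = 1 → write 1
  1×3 = 3 → write 1 carry 1
  0×3+1 = 1 → write 1
  0×3 = 0 → write 0
  1×3 = 3 → write 1 carry 1
  1×3+1 = 4 → write 0 carry 2
  0×3+2 = 2 → write 0 carry 1
  0×3+1 = 1 → write 1
  0×3 = 0 → write 0
  0×3 = 0 → write 0
  0×3 = 0 → write 0
  1×3 = 3 → write 1 carry 1
  0×3+1 = 1 → write 1
  0×3 = 0 → write 0
  0×3 = 0 → write 0
  0×3 = 0 → write 0
  0×3 = 0 → write 0
  1×3 = 3 → write 1 carry 1
  0×3+1 = 1 → write 1
  1×3 = 3 → write 1 carry 1
  remaining carry: 1

0b111100001100010010111111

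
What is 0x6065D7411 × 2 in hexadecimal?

0xC0CBAE822

Multiply each base-16 digit by 2, carrying:
  1×2 = 2 → write 2
  1×2 = 2 → write 2
  4×2 = 8 → write 8
  7×2 = 14 → write E
  D×2 = 26 → write A carry 1
  5×2+1 = 11 → write B
  6×2 = 12 → write C
  0×2 = 0 → write 0
  6×2 = 12 → write C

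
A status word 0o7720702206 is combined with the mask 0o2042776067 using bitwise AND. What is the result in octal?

0o2000702006

AND each oct digit independently (no carries):
  7&2=2, 7&0=0, 2&4=0, 0&2=0, 7&7=7, 0&7=0, 2&6=2, 2&0=0, 0&6=0, 6&7=6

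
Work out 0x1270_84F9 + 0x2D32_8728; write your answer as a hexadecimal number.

Add column by column in base 16, right to left:
  9+8 = 1 carry 1
  F+2+1 = 2 carry 1
  4+7+1 = C
  8+8 = 0 carry 1
  0+2+1 = 3
  7+3 = A
  2+D = F
  1+2 = 3

0x3FA30C21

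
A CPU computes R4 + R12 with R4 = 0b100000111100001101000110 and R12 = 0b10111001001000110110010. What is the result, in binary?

Add column by column in base 2, right to left:
  0+0 = 0
  1+1 = 0 carry 1
  1+0+1 = 0 carry 1
  0+0+1 = 1
  0+1 = 1
  0+1 = 1
  1+0 = 1
  0+1 = 1
  1+1 = 0 carry 1
  1+0+1 = 0 carry 1
  0+0+1 = 1
  0+0 = 0
  0+1 = 1
  0+0 = 0
  1+0 = 1
  1+1 = 0 carry 1
  1+0+1 = 0 carry 1
  1+0+1 = 0 carry 1
  0+1+1 = 0 carry 1
  0+1+1 = 0 carry 1
  0+1+1 = 0 carry 1
  0+0+1 = 1
  0+1 = 1
  1+0 = 1

0b111000000101010011111000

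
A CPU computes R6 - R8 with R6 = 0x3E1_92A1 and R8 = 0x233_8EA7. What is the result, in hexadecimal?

0x1AE03FA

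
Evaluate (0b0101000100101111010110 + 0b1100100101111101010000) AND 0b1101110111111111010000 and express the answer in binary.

0b1100010101100000000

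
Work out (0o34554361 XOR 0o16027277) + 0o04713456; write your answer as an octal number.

First 0o34554361 XOR 0o16027277 = 0o22573116.
Add column by column in base 8, right to left:
  6+6 = 4 carry 1
  1+5+1 = 7
  1+4 = 5
  3+3 = 6
  7+1 = 0 carry 1
  5+7+1 = 5 carry 1
  2+4+1 = 7
  2+0 = 2

0o27506574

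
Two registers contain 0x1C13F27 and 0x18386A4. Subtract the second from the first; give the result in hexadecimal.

Subtract column by column in base 16:
  7-4 → 3
  2-A → 8 (borrow)
  F-6-1 → 8
  3-8 → B (borrow)
  1-3-1 → D (borrow)
  C-8-1 → 3
  1-1 → 0

0x3DB883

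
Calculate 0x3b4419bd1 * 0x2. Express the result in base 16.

Multiply each base-16 digit by 2, carrying:
  1×2 = 2 → write 2
  d×2 = 26 → write a carry 1
  b×2+1 = 23 → write 7 carry 1
  9×2+1 = 19 → write 3 carry 1
  1×2+1 = 3 → write 3
  4×2 = 8 → write 8
  4×2 = 8 → write 8
  b×2 = 22 → write 6 carry 1
  3×2+1 = 7 → write 7

0x7688337a2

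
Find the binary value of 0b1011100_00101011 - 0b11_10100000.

Subtract column by column in base 2:
  1-0 → 1
  1-0 → 1
  0-0 → 0
  1-0 → 1
  0-0 → 0
  1-1 → 0
  0-0 → 0
  0-1 → 1 (borrow)
  0-1-1 → 0 (borrow)
  0-1-1 → 0 (borrow)
  1-0-1 → 0
  1-0 → 1
  1-0 → 1
  0-0 → 0
  1-0 → 1

0b101100010001011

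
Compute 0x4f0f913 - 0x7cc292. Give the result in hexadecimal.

Subtract column by column in base 16:
  3-2 → 1
  1-9 → 8 (borrow)
  9-2-1 → 6
  f-c → 3
  0-c → 4 (borrow)
  f-7-1 → 7
  4-0 → 4

0x4743681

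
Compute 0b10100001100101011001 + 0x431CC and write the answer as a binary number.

0b11100100101100100101

0x431CC = 0b1000011000111001100 in binary.
Add column by column in base 2, right to left:
  1+0 = 1
  0+0 = 0
  0+1 = 1
  1+1 = 0 carry 1
  1+0+1 = 0 carry 1
  0+0+1 = 1
  1+1 = 0 carry 1
  0+1+1 = 0 carry 1
  1+1+1 = 1 carry 1
  0+0+1 = 1
  0+0 = 0
  1+0 = 1
  1+1 = 0 carry 1
  0+1+1 = 0 carry 1
  0+0+1 = 1
  0+0 = 0
  0+0 = 0
  1+0 = 1
  0+1 = 1
  1+0 = 1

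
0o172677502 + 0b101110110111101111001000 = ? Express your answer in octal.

0b101110110111101111001000 = 0o56675710 in octal.
Add column by column in base 8, right to left:
  2+0 = 2
  0+1 = 1
  5+7 = 4 carry 1
  7+5+1 = 5 carry 1
  7+7+1 = 7 carry 1
  6+6+1 = 5 carry 1
  2+6+1 = 1 carry 1
  7+5+1 = 5 carry 1
  1+0+1 = 2

0o251575412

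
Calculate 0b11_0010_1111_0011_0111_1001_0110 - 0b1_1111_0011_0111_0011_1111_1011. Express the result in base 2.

Subtract column by column in base 2:
  0-1 → 1 (borrow)
  1-1-1 → 1 (borrow)
  1-0-1 → 0
  0-1 → 1 (borrow)
  1-1-1 → 1 (borrow)
  0-1-1 → 0 (borrow)
  0-1-1 → 0 (borrow)
  1-1-1 → 1 (borrow)
  1-1-1 → 1 (borrow)
  1-1-1 → 1 (borrow)
  1-0-1 → 0
  0-0 → 0
  1-1 → 0
  1-1 → 0
  0-1 → 1 (borrow)
  0-0-1 → 1 (borrow)
  1-1-1 → 1 (borrow)
  1-1-1 → 1 (borrow)
  1-0-1 → 0
  1-0 → 1
  0-1 → 1 (borrow)
  1-1-1 → 1 (borrow)
  0-1-1 → 0 (borrow)
  0-1-1 → 0 (borrow)
  1-1-1 → 1 (borrow)
  1-0-1 → 0

0b1001110111100001110011011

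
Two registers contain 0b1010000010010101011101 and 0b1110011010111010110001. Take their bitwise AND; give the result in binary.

0b1010000010010000010001

AND bit by bit (1 only where both bits are 1):
  1010000010010101011101
& 1110011010111010110001
= 1010000010010000010001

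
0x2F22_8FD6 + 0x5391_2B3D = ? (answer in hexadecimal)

Add column by column in base 16, right to left:
  6+D = 3 carry 1
  D+3+1 = 1 carry 1
  F+B+1 = B carry 1
  8+2+1 = B
  2+1 = 3
  2+9 = B
  F+3 = 2 carry 1
  2+5+1 = 8

0x82B3BB13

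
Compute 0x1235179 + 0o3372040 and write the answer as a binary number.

0x1235179 = 0b1001000110101000101111001 in binary.
0o3372040 = 0b11011111010000100000 in binary.
Add column by column in base 2, right to left:
  1+0 = 1
  0+0 = 0
  0+0 = 0
  1+0 = 1
  1+0 = 1
  1+1 = 0 carry 1
  1+0+1 = 0 carry 1
  0+0+1 = 1
  1+0 = 1
  0+0 = 0
  0+1 = 1
  0+0 = 0
  1+1 = 0 carry 1
  0+1+1 = 0 carry 1
  1+1+1 = 1 carry 1
  0+1+1 = 0 carry 1
  1+1+1 = 1 carry 1
  1+0+1 = 0 carry 1
  0+1+1 = 0 carry 1
  0+1+1 = 0 carry 1
  0+0+1 = 1
  1+0 = 1
  0+0 = 0
  0+0 = 0
  1+0 = 1

0b1001100010100010110011001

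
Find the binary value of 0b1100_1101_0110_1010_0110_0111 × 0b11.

0b10011010000011111100110101

Multiply each base-2 digit by 3, carrying:
  1×3 = 3 → write 1 carry 1
  1×3+1 = 4 → write 0 carry 2
  1×3+2 = 5 → write 1 carry 2
  0×3+2 = 2 → write 0 carry 1
  0×3+1 = 1 → write 1
  1×3 = 3 → write 1 carry 1
  1×3+1 = 4 → write 0 carry 2
  0×3+2 = 2 → write 0 carry 1
  0×3+1 = 1 → write 1
  1×3 = 3 → write 1 carry 1
  0×3+1 = 1 → write 1
  1×3 = 3 → write 1 carry 1
  0×3+1 = 1 → write 1
  1×3 = 3 → write 1 carry 1
  1×3+1 = 4 → write 0 carry 2
  0×3+2 = 2 → write 0 carry 1
  1×3+1 = 4 → write 0 carry 2
  0×3+2 = 2 → write 0 carry 1
  1×3+1 = 4 → write 0 carry 2
  1×3+2 = 5 → write 1 carry 2
  0×3+2 = 2 → write 0 carry 1
  0×3+1 = 1 → write 1
  1×3 = 3 → write 1 carry 1
  1×3+1 = 4 → write 0 carry 2
  remaining carry: 10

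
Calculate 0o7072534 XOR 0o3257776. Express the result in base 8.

0o4225242

XOR each oct digit independently (no carries):
  7^3=4, 0^2=2, 7^5=2, 2^7=5, 5^7=2, 3^7=4, 4^6=2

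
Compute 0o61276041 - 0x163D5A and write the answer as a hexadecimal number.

0xAF3EC7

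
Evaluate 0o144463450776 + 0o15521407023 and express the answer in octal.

0o162205060021

Add column by column in base 8, right to left:
  6+3 = 1 carry 1
  7+2+1 = 2 carry 1
  7+0+1 = 0 carry 1
  0+7+1 = 0 carry 1
  5+0+1 = 6
  4+4 = 0 carry 1
  3+1+1 = 5
  6+2 = 0 carry 1
  4+5+1 = 2 carry 1
  4+5+1 = 2 carry 1
  4+1+1 = 6
  1+0 = 1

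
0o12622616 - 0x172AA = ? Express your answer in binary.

0b1010011011001011100100

0o12622616 = 0b1010110010010110001110 in binary.
0x172AA = 0b10111001010101010 in binary.
Subtract column by column in base 2:
  0-0 → 0
  1-1 → 0
  1-0 → 1
  1-1 → 0
  0-0 → 0
  0-1 → 1 (borrow)
  0-0-1 → 1 (borrow)
  1-1-1 → 1 (borrow)
  1-0-1 → 0
  0-1 → 1 (borrow)
  1-0-1 → 0
  0-0 → 0
  0-1 → 1 (borrow)
  1-1-1 → 1 (borrow)
  0-1-1 → 0 (borrow)
  0-0-1 → 1 (borrow)
  1-1-1 → 1 (borrow)
  1-0-1 → 0
  0-0 → 0
  1-0 → 1
  0-0 → 0
  1-0 → 1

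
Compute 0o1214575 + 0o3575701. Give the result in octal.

0o5012476

Add column by column in base 8, right to left:
  5+1 = 6
  7+0 = 7
  5+7 = 4 carry 1
  4+5+1 = 2 carry 1
  1+7+1 = 1 carry 1
  2+5+1 = 0 carry 1
  1+3+1 = 5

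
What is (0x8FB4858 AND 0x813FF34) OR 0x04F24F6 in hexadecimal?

0x85F6CF6

0x8FB4858 AND 0x813FF34 = 0x8134810.
Then OR with 0x04F24F6.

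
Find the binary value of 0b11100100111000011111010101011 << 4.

0b111001001110000111110101010110000

Left shift by 4: append 4 zero bits.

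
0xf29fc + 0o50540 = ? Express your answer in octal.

0xf29fc = 0o3624774 in octal.
Add column by column in base 8, right to left:
  4+0 = 4
  7+4 = 3 carry 1
  7+5+1 = 5 carry 1
  4+0+1 = 5
  2+5 = 7
  6+0 = 6
  3+0 = 3

0o3675534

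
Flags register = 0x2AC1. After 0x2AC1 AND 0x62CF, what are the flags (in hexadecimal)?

0x22C1

AND each hex digit independently (no carries):
  2&6=2, A&2=2, C&C=C, 1&F=1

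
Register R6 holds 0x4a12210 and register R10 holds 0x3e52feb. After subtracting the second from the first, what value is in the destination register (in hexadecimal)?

Subtract column by column in base 16:
  0-b → 5 (borrow)
  1-e-1 → 2 (borrow)
  2-f-1 → 2 (borrow)
  2-2-1 → f (borrow)
  1-5-1 → b (borrow)
  a-e-1 → b (borrow)
  4-3-1 → 0

0xbbf225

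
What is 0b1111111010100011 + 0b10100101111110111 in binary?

Add column by column in base 2, right to left:
  1+1 = 0 carry 1
  1+1+1 = 1 carry 1
  0+1+1 = 0 carry 1
  0+0+1 = 1
  0+1 = 1
  1+1 = 0 carry 1
  0+1+1 = 0 carry 1
  1+1+1 = 1 carry 1
  0+1+1 = 0 carry 1
  1+1+1 = 1 carry 1
  1+0+1 = 0 carry 1
  1+1+1 = 1 carry 1
  1+0+1 = 0 carry 1
  1+0+1 = 0 carry 1
  1+1+1 = 1 carry 1
  1+0+1 = 0 carry 1
  0+1+1 = 0 carry 1
  final carry 1

0b100100101010011010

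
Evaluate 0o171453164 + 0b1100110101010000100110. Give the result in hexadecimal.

0x219aa9a

0o171453164 = 0x1e65674 in hexadecimal.
0b1100110101010000100110 = 0x335426 in hexadecimal.
Add column by column in base 16, right to left:
  4+6 = a
  7+2 = 9
  6+4 = a
  5+5 = a
  6+3 = 9
  e+3 = 1 carry 1
  1+0+1 = 2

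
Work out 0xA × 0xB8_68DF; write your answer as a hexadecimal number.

0x73418B6

Multiply each base-16 digit by 10, carrying:
  F×10 = 150 → write 6 carry 9
  D×10+9 = 139 → write B carry 8
  8×10+8 = 88 → write 8 carry 5
  6×10+5 = 65 → write 1 carry 4
  8×10+4 = 84 → write 4 carry 5
  B×10+5 = 115 → write 3 carry 7
  remaining carry: 7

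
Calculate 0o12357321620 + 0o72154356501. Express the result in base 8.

0o104533700321

Add column by column in base 8, right to left:
  0+1 = 1
  2+0 = 2
  6+5 = 3 carry 1
  1+6+1 = 0 carry 1
  2+5+1 = 0 carry 1
  3+3+1 = 7
  7+4 = 3 carry 1
  5+5+1 = 3 carry 1
  3+1+1 = 5
  2+2 = 4
  1+7 = 0 carry 1
  final carry 1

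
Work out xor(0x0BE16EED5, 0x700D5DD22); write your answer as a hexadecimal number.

XOR each hex digit independently (no carries):
  0^7=7, B^0=B, E^0=E, 1^D=C, 6^5=3, E^D=3, E^D=3, D^2=F, 5^2=7

0x7BEC333F7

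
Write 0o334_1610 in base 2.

0b11011100001110001000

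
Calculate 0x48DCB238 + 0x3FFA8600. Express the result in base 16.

Add column by column in base 16, right to left:
  8+0 = 8
  3+0 = 3
  2+6 = 8
  B+8 = 3 carry 1
  C+A+1 = 7 carry 1
  D+F+1 = D carry 1
  8+F+1 = 8 carry 1
  4+3+1 = 8

0x88D73838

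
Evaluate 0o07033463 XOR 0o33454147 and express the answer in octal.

0o34467524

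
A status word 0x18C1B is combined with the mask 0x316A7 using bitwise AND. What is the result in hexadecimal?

0x10403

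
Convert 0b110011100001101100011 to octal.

0o6341543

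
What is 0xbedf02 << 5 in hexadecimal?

0x17dbe040

5 bits is not a whole number of base-16 digits; in binary: 101111101101111100000010 << 5 = 10111110110111110000001000000.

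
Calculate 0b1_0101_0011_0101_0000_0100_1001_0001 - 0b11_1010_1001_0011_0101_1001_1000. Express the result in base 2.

0b10001100010111100111011111001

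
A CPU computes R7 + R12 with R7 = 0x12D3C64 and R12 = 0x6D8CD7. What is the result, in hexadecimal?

0x19AC93B

Add column by column in base 16, right to left:
  4+7 = B
  6+D = 3 carry 1
  C+C+1 = 9 carry 1
  3+8+1 = C
  D+D = A carry 1
  2+6+1 = 9
  1+0 = 1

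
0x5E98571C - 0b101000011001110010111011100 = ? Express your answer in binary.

0x5E98571C = 0b1011110100110000101011100011100 in binary.
Subtract column by column in base 2:
  0-0 → 0
  0-0 → 0
  1-1 → 0
  1-1 → 0
  1-1 → 0
  0-0 → 0
  0-1 → 1 (borrow)
  0-1-1 → 0 (borrow)
  1-1-1 → 1 (borrow)
  1-0-1 → 0
  1-1 → 0
  0-0 → 0
  1-0 → 1
  0-1 → 1 (borrow)
  1-1-1 → 1 (borrow)
  0-1-1 → 0 (borrow)
  0-0-1 → 1 (borrow)
  0-0-1 → 1 (borrow)
  0-1-1 → 0 (borrow)
  1-1-1 → 1 (borrow)
  1-0-1 → 0
  0-0 → 0
  0-0 → 0
  1-0 → 1
  0-1 → 1 (borrow)
  1-0-1 → 0
  1-1 → 0
  1-0 → 1
  1-0 → 1
  0-0 → 0
  1-0 → 1

0b1011001100010110111000101000000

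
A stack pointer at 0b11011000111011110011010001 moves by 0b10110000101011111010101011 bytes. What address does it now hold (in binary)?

0b110001001100111101101111100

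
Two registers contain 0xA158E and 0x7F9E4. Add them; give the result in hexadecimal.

0x120F72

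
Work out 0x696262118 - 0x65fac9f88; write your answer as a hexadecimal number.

0x36798190

Subtract column by column in base 16:
  8-8 → 0
  1-8 → 9 (borrow)
  1-f-1 → 1 (borrow)
  2-9-1 → 8 (borrow)
  6-c-1 → 9 (borrow)
  2-a-1 → 7 (borrow)
  6-f-1 → 6 (borrow)
  9-5-1 → 3
  6-6 → 0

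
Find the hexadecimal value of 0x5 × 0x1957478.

Multiply each base-16 digit by 5, carrying:
  8×5 = 40 → write 8 carry 2
  7×5+2 = 37 → write 5 carry 2
  4×5+2 = 22 → write 6 carry 1
  7×5+1 = 36 → write 4 carry 2
  5×5+2 = 27 → write b carry 1
  9×5+1 = 46 → write e carry 2
  1×5+2 = 7 → write 7

0x7eb4658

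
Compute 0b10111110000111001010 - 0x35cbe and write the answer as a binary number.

0b10001000010100001100

0x35cbe = 0b110101110010111110 in binary.
Subtract column by column in base 2:
  0-0 → 0
  1-1 → 0
  0-1 → 1 (borrow)
  1-1-1 → 1 (borrow)
  0-1-1 → 0 (borrow)
  0-1-1 → 0 (borrow)
  1-0-1 → 0
  1-1 → 0
  1-0 → 1
  0-0 → 0
  0-1 → 1 (borrow)
  0-1-1 → 0 (borrow)
  0-1-1 → 0 (borrow)
  1-0-1 → 0
  1-1 → 0
  1-0 → 1
  1-1 → 0
  1-1 → 0
  0-0 → 0
  1-0 → 1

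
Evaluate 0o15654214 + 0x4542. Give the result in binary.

0o15654214 = 0b1101110101100010001100 in binary.
0x4542 = 0b100010101000010 in binary.
Add column by column in base 2, right to left:
  0+0 = 0
  0+1 = 1
  1+0 = 1
  1+0 = 1
  0+0 = 0
  0+0 = 0
  0+1 = 1
  1+0 = 1
  0+1 = 1
  0+0 = 0
  0+1 = 1
  1+0 = 1
  1+0 = 1
  0+0 = 0
  1+1 = 0 carry 1
  0+0+1 = 1
  1+0 = 1
  1+0 = 1
  1+0 = 1
  0+0 = 0
  1+0 = 1
  1+0 = 1

0b1101111001110111001110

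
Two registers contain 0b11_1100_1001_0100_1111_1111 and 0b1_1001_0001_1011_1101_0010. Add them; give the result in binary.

0b10101011011000011010001

Add column by column in base 2, right to left:
  1+0 = 1
  1+1 = 0 carry 1
  1+0+1 = 0 carry 1
  1+0+1 = 0 carry 1
  1+1+1 = 1 carry 1
  1+0+1 = 0 carry 1
  1+1+1 = 1 carry 1
  1+1+1 = 1 carry 1
  0+1+1 = 0 carry 1
  0+1+1 = 0 carry 1
  1+0+1 = 0 carry 1
  0+1+1 = 0 carry 1
  1+1+1 = 1 carry 1
  0+0+1 = 1
  0+0 = 0
  1+0 = 1
  0+1 = 1
  0+0 = 0
  1+0 = 1
  1+1 = 0 carry 1
  1+1+1 = 1 carry 1
  1+0+1 = 0 carry 1
  final carry 1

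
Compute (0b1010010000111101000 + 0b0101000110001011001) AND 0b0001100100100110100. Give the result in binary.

Add column by column in base 2, right to left:
  0+1 = 1
  0+0 = 0
  0+0 = 0
  1+1 = 0 carry 1
  0+1+1 = 0 carry 1
  1+0+1 = 0 carry 1
  1+1+1 = 1 carry 1
  1+0+1 = 0 carry 1
  1+0+1 = 0 carry 1
  0+0+1 = 1
  0+1 = 1
  0+1 = 1
  0+0 = 0
  1+0 = 1
  0+0 = 0
  0+1 = 1
  1+0 = 1
  0+1 = 1
  1+0 = 1
Sum = 0b1111010111001000001; now AND with 0b0001100100100110100:
  1111010111001000001
& 0001100100100110100
= 0001000100000000000

0b1000100000000000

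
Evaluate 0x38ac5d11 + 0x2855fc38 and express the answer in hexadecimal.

0x61025949

Add column by column in base 16, right to left:
  1+8 = 9
  1+3 = 4
  d+c = 9 carry 1
  5+f+1 = 5 carry 1
  c+5+1 = 2 carry 1
  a+5+1 = 0 carry 1
  8+8+1 = 1 carry 1
  3+2+1 = 6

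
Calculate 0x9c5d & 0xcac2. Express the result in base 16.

0x8840

AND each hex digit independently (no carries):
  9&c=8, c&a=8, 5&c=4, d&2=0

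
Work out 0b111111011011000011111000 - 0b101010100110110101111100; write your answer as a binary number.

0b10100110100001101111100

Subtract column by column in base 2:
  0-0 → 0
  0-0 → 0
  0-1 → 1 (borrow)
  1-1-1 → 1 (borrow)
  1-1-1 → 1 (borrow)
  1-1-1 → 1 (borrow)
  1-1-1 → 1 (borrow)
  1-0-1 → 0
  0-1 → 1 (borrow)
  0-0-1 → 1 (borrow)
  0-1-1 → 0 (borrow)
  0-1-1 → 0 (borrow)
  1-0-1 → 0
  1-1 → 0
  0-1 → 1 (borrow)
  1-0-1 → 0
  1-0 → 1
  0-1 → 1 (borrow)
  1-0-1 → 0
  1-1 → 0
  1-0 → 1
  1-1 → 0
  1-0 → 1
  1-1 → 0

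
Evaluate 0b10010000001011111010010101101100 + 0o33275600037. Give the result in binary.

0o33275600037 = 0b11011010111101110000000000011111 in binary.
Add column by column in base 2, right to left:
  0+1 = 1
  0+1 = 1
  1+1 = 0 carry 1
  1+1+1 = 1 carry 1
  0+1+1 = 0 carry 1
  1+0+1 = 0 carry 1
  1+0+1 = 0 carry 1
  0+0+1 = 1
  1+0 = 1
  0+0 = 0
  1+0 = 1
  0+0 = 0
  0+0 = 0
  1+0 = 1
  0+0 = 0
  1+0 = 1
  1+1 = 0 carry 1
  1+1+1 = 1 carry 1
  1+1+1 = 1 carry 1
  1+0+1 = 0 carry 1
  0+1+1 = 0 carry 1
  1+1+1 = 1 carry 1
  0+1+1 = 0 carry 1
  0+1+1 = 0 carry 1
  0+0+1 = 1
  0+1 = 1
  0+0 = 0
  0+1 = 1
  1+1 = 0 carry 1
  0+0+1 = 1
  0+1 = 1
  1+1 = 0 carry 1
  final carry 1

0b101101011001001101010010110001011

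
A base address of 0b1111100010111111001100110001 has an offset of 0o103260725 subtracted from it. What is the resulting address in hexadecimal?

0xE7E915C

0b1111100010111111001100110001 = 0xF8BF331 in hexadecimal.
0o103260725 = 0x10D61D5 in hexadecimal.
Subtract column by column in base 16:
  1-5 → C (borrow)
  3-D-1 → 5 (borrow)
  3-1-1 → 1
  F-6 → 9
  B-D → E (borrow)
  8-0-1 → 7
  F-1 → E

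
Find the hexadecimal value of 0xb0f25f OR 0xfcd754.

OR each hex digit independently (no carries):
  b|f=f, 0|c=c, f|d=f, 2|7=7, 5|5=5, f|4=f

0xfcf75f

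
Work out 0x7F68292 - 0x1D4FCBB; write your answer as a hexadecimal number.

0x62185D7

Subtract column by column in base 16:
  2-B → 7 (borrow)
  9-B-1 → D (borrow)
  2-C-1 → 5 (borrow)
  8-F-1 → 8 (borrow)
  6-4-1 → 1
  F-D → 2
  7-1 → 6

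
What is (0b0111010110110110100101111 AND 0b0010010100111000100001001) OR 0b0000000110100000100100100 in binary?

0b0111010110110110100101111 AND 0b0010010100111000100001001 = 0b0010010100110000100001001.
Then OR with 0b0000000110100000100100100.

0b10010110110000100101101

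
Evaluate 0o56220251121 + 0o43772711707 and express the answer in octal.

0o122213163030

Add column by column in base 8, right to left:
  1+7 = 0 carry 1
  2+0+1 = 3
  1+7 = 0 carry 1
  1+1+1 = 3
  5+1 = 6
  2+7 = 1 carry 1
  0+2+1 = 3
  2+7 = 1 carry 1
  2+7+1 = 2 carry 1
  6+3+1 = 2 carry 1
  5+4+1 = 2 carry 1
  final carry 1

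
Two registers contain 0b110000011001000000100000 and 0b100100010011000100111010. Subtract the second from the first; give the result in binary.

0b1100000101111011100110

Subtract column by column in base 2:
  0-0 → 0
  0-1 → 1 (borrow)
  0-0-1 → 1 (borrow)
  0-1-1 → 0 (borrow)
  0-1-1 → 0 (borrow)
  1-1-1 → 1 (borrow)
  0-0-1 → 1 (borrow)
  0-0-1 → 1 (borrow)
  0-1-1 → 0 (borrow)
  0-0-1 → 1 (borrow)
  0-0-1 → 1 (borrow)
  0-0-1 → 1 (borrow)
  1-1-1 → 1 (borrow)
  0-1-1 → 0 (borrow)
  0-0-1 → 1 (borrow)
  1-0-1 → 0
  1-1 → 0
  0-0 → 0
  0-0 → 0
  0-0 → 0
  0-1 → 1 (borrow)
  0-0-1 → 1 (borrow)
  1-0-1 → 0
  1-1 → 0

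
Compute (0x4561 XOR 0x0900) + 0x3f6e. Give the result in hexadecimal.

0x8bcf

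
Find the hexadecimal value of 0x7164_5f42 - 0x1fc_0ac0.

0x6f685482

Subtract column by column in base 16:
  2-0 → 2
  4-c → 8 (borrow)
  f-a-1 → 4
  5-0 → 5
  4-c → 8 (borrow)
  6-f-1 → 6 (borrow)
  1-1-1 → f (borrow)
  7-0-1 → 6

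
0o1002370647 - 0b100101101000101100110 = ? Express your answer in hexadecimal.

0x7F72041

0o1002370647 = 0x809F1A7 in hexadecimal.
0b100101101000101100110 = 0x12D166 in hexadecimal.
Subtract column by column in base 16:
  7-6 → 1
  A-6 → 4
  1-1 → 0
  F-D → 2
  9-2 → 7
  0-1 → F (borrow)
  8-0-1 → 7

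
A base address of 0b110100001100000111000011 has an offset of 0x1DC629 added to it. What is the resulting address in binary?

0b111011101000011111101100

0x1DC629 = 0b111011100011000101001 in binary.
Add column by column in base 2, right to left:
  1+1 = 0 carry 1
  1+0+1 = 0 carry 1
  0+0+1 = 1
  0+1 = 1
  0+0 = 0
  0+1 = 1
  1+0 = 1
  1+0 = 1
  1+0 = 1
  0+1 = 1
  0+1 = 1
  0+0 = 0
  0+0 = 0
  0+0 = 0
  1+1 = 0 carry 1
  1+1+1 = 1 carry 1
  0+1+1 = 0 carry 1
  0+0+1 = 1
  0+1 = 1
  0+1 = 1
  1+1 = 0 carry 1
  0+0+1 = 1
  1+0 = 1
  1+0 = 1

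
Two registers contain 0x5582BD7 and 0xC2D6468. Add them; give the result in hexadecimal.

0x1185903F

Add column by column in base 16, right to left:
  7+8 = F
  D+6 = 3 carry 1
  B+4+1 = 0 carry 1
  2+6+1 = 9
  8+D = 5 carry 1
  5+2+1 = 8
  5+C = 1 carry 1
  final carry 1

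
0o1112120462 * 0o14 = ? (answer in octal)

Multiply each base-8 digit by 12, carrying:
  2×12 = 24 → write 0 carry 3
  6×12+3 = 75 → write 3 carry 9
  4×12+9 = 57 → write 1 carry 7
  0×12+7 = 7 → write 7
  2×12 = 24 → write 0 carry 3
  1×12+3 = 15 → write 7 carry 1
  2×12+1 = 25 → write 1 carry 3
  1×12+3 = 15 → write 7 carry 1
  1×12+1 = 13 → write 5 carry 1
  1×12+1 = 13 → write 5 carry 1
  remaining carry: 1

0o15571707130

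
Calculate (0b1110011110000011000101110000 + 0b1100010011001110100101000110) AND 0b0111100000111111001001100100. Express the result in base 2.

0b10100000010001001000100100

Add column by column in base 2, right to left:
  0+0 = 0
  0+1 = 1
  0+1 = 1
  0+0 = 0
  1+0 = 1
  1+0 = 1
  1+1 = 0 carry 1
  0+0+1 = 1
  1+1 = 0 carry 1
  0+0+1 = 1
  0+0 = 0
  0+1 = 1
  1+0 = 1
  1+1 = 0 carry 1
  0+1+1 = 0 carry 1
  0+1+1 = 0 carry 1
  0+0+1 = 1
  0+0 = 0
  0+1 = 1
  1+1 = 0 carry 1
  1+0+1 = 0 carry 1
  1+0+1 = 0 carry 1
  1+1+1 = 1 carry 1
  0+0+1 = 1
  0+0 = 0
  1+0 = 1
  1+1 = 0 carry 1
  1+1+1 = 1 carry 1
  final carry 1
Sum = 0b11010110001010001101010110110; now AND with 0b0111100000111111001001100100:
  11010110001010001101010110110
& 00111100000111111001001100100
= 00010100000010001001000100100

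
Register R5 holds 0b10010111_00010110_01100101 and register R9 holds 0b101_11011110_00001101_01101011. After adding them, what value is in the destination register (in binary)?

0b110011101010010001111010000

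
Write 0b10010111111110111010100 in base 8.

0o22776724

Group the bits in threes: 010 010 111 111 110 111 010 100 → 22776724.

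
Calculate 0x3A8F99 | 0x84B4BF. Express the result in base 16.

0xBEBFBF

OR each hex digit independently (no carries):
  3|8=B, A|4=E, 8|B=B, F|4=F, 9|B=B, 9|F=F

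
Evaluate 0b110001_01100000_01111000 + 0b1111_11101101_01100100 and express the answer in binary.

Add column by column in base 2, right to left:
  0+0 = 0
  0+0 = 0
  0+1 = 1
  1+0 = 1
  1+0 = 1
  1+1 = 0 carry 1
  1+1+1 = 1 carry 1
  0+0+1 = 1
  0+1 = 1
  0+0 = 0
  0+1 = 1
  0+1 = 1
  0+0 = 0
  1+1 = 0 carry 1
  1+1+1 = 1 carry 1
  0+1+1 = 0 carry 1
  1+1+1 = 1 carry 1
  0+1+1 = 0 carry 1
  0+1+1 = 0 carry 1
  0+1+1 = 0 carry 1
  1+0+1 = 0 carry 1
  1+0+1 = 0 carry 1
  final carry 1

0b10000010100110111011100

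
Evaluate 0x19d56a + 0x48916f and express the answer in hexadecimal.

0x6266d9

Add column by column in base 16, right to left:
  a+f = 9 carry 1
  6+6+1 = d
  5+1 = 6
  d+9 = 6 carry 1
  9+8+1 = 2 carry 1
  1+4+1 = 6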